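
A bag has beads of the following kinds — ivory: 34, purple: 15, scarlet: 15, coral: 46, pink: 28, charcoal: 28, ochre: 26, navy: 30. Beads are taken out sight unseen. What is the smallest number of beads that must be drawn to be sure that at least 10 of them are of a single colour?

73

By the pigeonhole principle, the 8 colours are the holes; the beads drawn are the pigeons.
To avoid 10 of any one colour, the worst case takes at most 9 of each colour.
That gives 9 + 9 + 9 + 9 + 9 + 9 + 9 + 9 = 72 beads with no colour reaching 10.
The next bead forces some colour to 10, so 72 + 1 = 73.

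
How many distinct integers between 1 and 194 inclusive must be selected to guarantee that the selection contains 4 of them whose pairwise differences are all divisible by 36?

Integers whose pairwise differences are multiples of 36 are exactly those sharing a remainder mod 36. The 36 residue classes mod 36 are the pigeonholes.
With 108 integers one could put 3 in each residue class and have no class reach 4.
The 109th integer pushes some class to 4, so 36·3 + 1 = 109.

109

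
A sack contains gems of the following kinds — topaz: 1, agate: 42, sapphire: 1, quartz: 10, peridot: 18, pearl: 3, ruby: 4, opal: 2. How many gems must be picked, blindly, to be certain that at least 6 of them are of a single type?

27

An adversary could hand out at most 5 gems per type (5 types run out sooner): 1 + 5 + 1 + 5 + 5 + 3 + 4 + 2 = 26 gems and still no type has 6.
By the pigeonhole principle, one more gem lands in a type already at 5, so 27 draws are enough and 26 are not.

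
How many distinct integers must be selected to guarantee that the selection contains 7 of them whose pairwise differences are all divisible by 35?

211

Integers whose pairwise differences are multiples of 35 are exactly those sharing a remainder mod 35. The 35 residue classes mod 35 are the pigeonholes.
With 210 integers one could put 6 in each residue class and have no class reach 7.
The 211th integer pushes some class to 7, so 35·6 + 1 = 211.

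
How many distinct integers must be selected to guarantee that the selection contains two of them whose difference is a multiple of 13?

Integers whose pairwise differences are multiples of 13 are exactly those sharing a remainder mod 13. The 13 residue classes mod 13 are the pigeonholes.
With 13 integers one could put 1 in each residue class and have no class reach 2.
The 14th integer pushes some class to 2, so 13·1 + 1 = 14.

14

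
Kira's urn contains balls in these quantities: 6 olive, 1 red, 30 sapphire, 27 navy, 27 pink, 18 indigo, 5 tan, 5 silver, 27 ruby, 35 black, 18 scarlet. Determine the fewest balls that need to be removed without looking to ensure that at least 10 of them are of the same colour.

81

An adversary could hand out at most 9 balls per colour (4 colours run out sooner): 6 + 1 + 9 + 9 + 9 + 9 + 5 + 5 + 9 + 9 + 9 = 80 balls and still no colour has 10.
Pigeonhole: one more ball lands in a colour already at 9, so 81 draws are enough and 80 are not.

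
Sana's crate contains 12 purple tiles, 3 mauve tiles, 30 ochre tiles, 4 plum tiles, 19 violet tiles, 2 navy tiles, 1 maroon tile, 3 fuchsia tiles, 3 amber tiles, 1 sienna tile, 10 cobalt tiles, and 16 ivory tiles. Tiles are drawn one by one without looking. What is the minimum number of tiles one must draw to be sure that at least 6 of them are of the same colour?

Put each drawn tile into a box by colour. The largest draw with every box below 6 takes min(count, 5) from each colour; colours with fewer than 5 contribute all they have.
Σ min(cᵢ, 5) = 5 + 3 + 5 + 4 + 5 + 2 + 1 + 3 + 3 + 1 + 5 + 5 = 42.
Draw number 42 + 1 = 43 must push one box to 6.

43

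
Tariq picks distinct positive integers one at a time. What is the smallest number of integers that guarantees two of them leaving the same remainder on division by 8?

9

The 8 residue classes mod 8 are the pigeonholes.
With 8 integers one could put 1 in each residue class and have no class reach 2.
The 9th integer pushes some class to 2, so 8·1 + 1 = 9.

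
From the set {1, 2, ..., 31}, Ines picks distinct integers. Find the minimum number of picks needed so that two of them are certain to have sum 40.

21

A set avoiding the sum 40 can contain at most one of each pair {x, 40−x}, plus the 9 elements whose complement lies outside the range or equal to its own complement.
The integers 1, …, 20 (20 of them) are such a set: any two sum to at least 1+2 = 3 and at most 19+20 = 39 < 40.
By the pigeonhole principle, any 21st integer completes one of the 11 pairs, so 21 choices force a sum of 40.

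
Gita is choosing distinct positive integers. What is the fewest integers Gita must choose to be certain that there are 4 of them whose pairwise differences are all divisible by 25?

Integers whose pairwise differences are multiples of 25 are exactly those sharing a remainder mod 25. Pigeonhole: the 25 residue classes mod 25 are the pigeonholes.
With 75 integers one could put 3 in each residue class and have no class reach 4.
The 76th integer pushes some class to 4, so 25·3 + 1 = 76.

76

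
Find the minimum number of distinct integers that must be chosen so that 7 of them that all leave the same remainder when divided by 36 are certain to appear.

The 36 residue classes mod 36 are the pigeonholes.
With 216 integers one could put 6 in each residue class and have no class reach 7.
The 217th integer pushes some class to 7, so 36·6 + 1 = 217.

217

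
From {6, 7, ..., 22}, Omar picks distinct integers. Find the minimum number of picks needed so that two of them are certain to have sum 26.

11

Two chosen integers sum to 26 exactly when both halves of some pair {x, 26−x} with 6 ≤ x ≤ 26−x ≤ 20 are chosen — 7 such pairs.
The remaining 3 elements (those with no distinct partner in range) can never complete a 26-sum, so the worst case takes all of them and one from each pair: 3 + 7 = 10.
The 11th integer has to be the second member of some pair, so 10 + 1 = 11.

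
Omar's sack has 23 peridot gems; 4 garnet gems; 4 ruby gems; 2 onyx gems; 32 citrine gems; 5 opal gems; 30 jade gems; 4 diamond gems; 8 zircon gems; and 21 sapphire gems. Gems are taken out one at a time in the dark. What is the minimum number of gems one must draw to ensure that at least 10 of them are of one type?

64

By the pigeonhole principle, put each drawn gem into a box by type. The largest draw with every box below 10 takes min(count, 9) from each type; types with fewer than 9 contribute all they have.
Σ min(cᵢ, 9) = 9 + 4 + 4 + 2 + 9 + 5 + 9 + 4 + 8 + 9 = 63.
Draw number 63 + 1 = 64 must push one box to 10.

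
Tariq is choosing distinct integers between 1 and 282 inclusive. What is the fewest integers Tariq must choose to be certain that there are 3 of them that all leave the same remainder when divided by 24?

The 24 residue classes mod 24 are the pigeonholes.
With 48 integers one could put 2 in each residue class and have no class reach 3.
The 49th integer pushes some class to 3, so 24·2 + 1 = 49.

49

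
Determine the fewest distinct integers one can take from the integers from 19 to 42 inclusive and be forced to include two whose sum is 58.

15

Group the elements by complementary pair {x, 58−x}: {19,39}, {20,38}, {21,37}, …, giving 10 two-element pairs; the single value 29 (it cannot pair with itself since the integers are distinct); and 3 integers whose partner 58−x falls outside [19,42].
Treating each of those 14 groups as a pigeonhole, one can pick one integer per group — 14 integers — with no two summing to 58.
The 15th integer lands in an occupied pair, forcing a sum of 58.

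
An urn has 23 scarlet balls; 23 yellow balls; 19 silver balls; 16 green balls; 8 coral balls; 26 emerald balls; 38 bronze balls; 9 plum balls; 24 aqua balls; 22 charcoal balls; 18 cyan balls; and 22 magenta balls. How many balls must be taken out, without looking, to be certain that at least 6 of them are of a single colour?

61

Put each drawn ball into a box by colour. The largest draw with every box below 6 takes min(count, 5) from each colour.
Σ min(cᵢ, 5) = 5 + 5 + 5 + 5 + 5 + 5 + 5 + 5 + 5 + 5 + 5 + 5 = 60.
Draw number 60 + 1 = 61 must push one box to 6.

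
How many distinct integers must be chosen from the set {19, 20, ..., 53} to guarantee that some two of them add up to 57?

Group the elements by complementary pair {x, 57−x}: {19,38}, {20,37}, {21,36}, …, giving 10 two-element pairs and 15 integers whose partner 57−x falls outside [19,53].
By pigeonhole, treating each of those 25 groups as a pigeonhole, one can pick one integer per group — 25 integers — with no two summing to 57.
The 26th integer lands in an occupied pair, forcing a sum of 57.

26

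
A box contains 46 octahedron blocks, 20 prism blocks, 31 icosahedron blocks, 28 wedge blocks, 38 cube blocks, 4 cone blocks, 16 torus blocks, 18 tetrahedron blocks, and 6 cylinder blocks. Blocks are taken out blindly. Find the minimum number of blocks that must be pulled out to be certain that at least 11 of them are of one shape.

81

By pigeonhole, put each drawn block into a box by shape. The largest draw with every box below 11 takes min(count, 10) from each shape; shapes with fewer than 10 contribute all they have.
Σ min(cᵢ, 10) = 10 + 10 + 10 + 10 + 10 + 4 + 10 + 10 + 6 = 80.
Draw number 80 + 1 = 81 must push one box to 11.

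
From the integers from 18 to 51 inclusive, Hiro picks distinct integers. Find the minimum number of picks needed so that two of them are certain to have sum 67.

19

Two chosen integers sum to 67 exactly when both halves of some pair {x, 67−x} with 18 ≤ x ≤ 67−x ≤ 49 are chosen — 16 such pairs.
The remaining 2 elements (those with no distinct partner in range) can never complete a 67-sum, so the worst case takes all of them and one from each pair: 2 + 16 = 18.
By the pigeonhole principle, the 19th integer has to be the second member of some pair, so 18 + 1 = 19.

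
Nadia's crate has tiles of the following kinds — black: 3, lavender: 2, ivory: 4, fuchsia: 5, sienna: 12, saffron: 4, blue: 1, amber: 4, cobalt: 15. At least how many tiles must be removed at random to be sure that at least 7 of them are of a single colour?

36

By the pigeonhole principle, the 9 colours are the holes; the tiles drawn are the pigeons.
To avoid 7 of any one colour, the worst case takes at most 6 of each colour, or every tile of a colour that has fewer than 6.
That gives 3 + 2 + 4 + 5 + 6 + 4 + 1 + 4 + 6 = 35 tiles with no colour reaching 7.
The next tile forces some colour to 7, so 35 + 1 = 36.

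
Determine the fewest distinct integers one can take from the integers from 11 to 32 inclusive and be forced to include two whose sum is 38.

15

Group the elements by complementary pair {x, 38−x}: {11,27}, {12,26}, {13,25}, …, giving 8 two-element pairs, the single value 19 (it cannot pair with itself since the integers are distinct), and 5 integers whose partner 38−x falls outside [11,32].
By pigeonhole, treating each of those 14 groups as a pigeonhole, one can pick one integer per group — 14 integers — with no two summing to 38.
The 15th integer lands in an occupied pair, forcing a sum of 38.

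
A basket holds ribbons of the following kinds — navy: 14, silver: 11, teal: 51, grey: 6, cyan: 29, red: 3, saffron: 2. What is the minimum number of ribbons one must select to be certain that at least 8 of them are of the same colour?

Put each drawn ribbon into a box by colour. The largest draw with every box below 8 takes min(count, 7) from each colour; colours with fewer than 7 contribute all they have.
Σ min(cᵢ, 7) = 7 + 7 + 7 + 6 + 7 + 3 + 2 = 39.
Draw number 39 + 1 = 40 must push one box to 8.

40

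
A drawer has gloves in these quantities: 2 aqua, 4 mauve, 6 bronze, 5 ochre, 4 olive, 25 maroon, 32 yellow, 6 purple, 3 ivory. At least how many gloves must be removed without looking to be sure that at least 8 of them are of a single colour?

45

An adversary could hand out at most 7 gloves per colour (7 colours run out sooner): 2 + 4 + 6 + 5 + 4 + 7 + 7 + 6 + 3 = 44 gloves and still no colour has 8.
By pigeonhole, one more glove lands in a colour already at 7, so 45 draws are enough and 44 are not.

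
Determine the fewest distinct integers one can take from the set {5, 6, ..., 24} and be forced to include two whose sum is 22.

15

Two chosen integers sum to 22 exactly when both halves of some pair {x, 22−x} with 5 ≤ x ≤ 22−x ≤ 17 are chosen — 6 such pairs.
The remaining 8 elements (those with no distinct partner in range) can never complete a 22-sum, so the worst case takes all of them and one from each pair: 8 + 6 = 14.
The 15th integer has to be the second member of some pair, so 14 + 1 = 15.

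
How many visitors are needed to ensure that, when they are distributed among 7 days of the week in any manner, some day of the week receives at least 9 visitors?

With 56 visitors one could put exactly 8 in each of the 7 days of the week, and no day of the week would reach 9.
One more visitor must land in a day of the week that already has 8, giving it 9.
So 7 × 8 + 1 = 57 visitors are required.

57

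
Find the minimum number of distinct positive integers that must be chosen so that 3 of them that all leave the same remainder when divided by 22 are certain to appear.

The 22 residue classes mod 22 are the pigeonholes.
With 44 integers one could put 2 in each residue class and have no class reach 3.
The 45th integer pushes some class to 3, so 22·2 + 1 = 45.

45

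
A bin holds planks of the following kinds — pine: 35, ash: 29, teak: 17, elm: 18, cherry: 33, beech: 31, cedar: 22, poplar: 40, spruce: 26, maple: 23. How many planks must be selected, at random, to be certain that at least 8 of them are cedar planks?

In the worst case for collecting cedar planks, every non-cedar plank comes out first.
There are 35 + 29 + 17 + 18 + 33 + 31 + 40 + 26 + 23 = 252 non-cedar planks altogether.
After those, each further plank must be cedar, so 252 + 8 = 260 draws guarantee 8 cedar planks.

260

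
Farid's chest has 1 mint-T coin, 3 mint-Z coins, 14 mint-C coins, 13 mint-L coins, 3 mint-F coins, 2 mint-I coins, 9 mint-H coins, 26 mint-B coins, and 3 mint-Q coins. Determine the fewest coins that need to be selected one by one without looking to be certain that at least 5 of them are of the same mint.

29

By the pigeonhole principle, put each drawn coin into a box by mint. The largest draw with every box below 5 takes min(count, 4) from each mint; mints with fewer than 4 contribute all they have.
Σ min(cᵢ, 4) = 1 + 3 + 4 + 4 + 3 + 2 + 4 + 4 + 3 = 28.
Draw number 28 + 1 = 29 must push one box to 5.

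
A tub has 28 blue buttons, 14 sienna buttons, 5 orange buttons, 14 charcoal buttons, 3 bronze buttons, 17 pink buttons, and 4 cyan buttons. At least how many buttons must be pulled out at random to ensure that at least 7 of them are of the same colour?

Pigeonhole: put each drawn button into a box by colour. The largest draw with every box below 7 takes min(count, 6) from each colour; colours with fewer than 6 contribute all they have.
Σ min(cᵢ, 6) = 6 + 6 + 5 + 6 + 3 + 6 + 4 = 36.
Draw number 36 + 1 = 37 must push one box to 7.

37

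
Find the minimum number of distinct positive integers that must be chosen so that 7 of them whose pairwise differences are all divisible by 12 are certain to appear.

73

Integers whose pairwise differences are multiples of 12 are exactly those sharing a remainder mod 12. By the pigeonhole principle, the 12 residue classes mod 12 are the pigeonholes.
With 72 integers one could put 6 in each residue class and have no class reach 7.
The 73rd integer pushes some class to 7, so 12·6 + 1 = 73.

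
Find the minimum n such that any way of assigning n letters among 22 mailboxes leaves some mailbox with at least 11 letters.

221

With 220 letters one could put exactly 10 in each of the 22 mailboxes, and no mailbox would reach 11.
By the pigeonhole principle, one more letter must land in a mailbox that already has 10, giving it 11.
So 22 × 10 + 1 = 221 letters are required.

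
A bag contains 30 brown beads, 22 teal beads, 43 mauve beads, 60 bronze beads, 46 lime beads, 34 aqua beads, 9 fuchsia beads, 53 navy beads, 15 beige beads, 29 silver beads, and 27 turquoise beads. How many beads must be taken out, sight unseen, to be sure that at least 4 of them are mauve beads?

329

In the worst case for collecting mauve beads, every non-mauve bead comes out first.
There are 30 + 22 + 60 + 46 + 34 + 9 + 53 + 15 + 29 + 27 = 325 non-mauve beads altogether.
After those, each further bead must be mauve, so 325 + 4 = 329 draws guarantee 4 mauve beads.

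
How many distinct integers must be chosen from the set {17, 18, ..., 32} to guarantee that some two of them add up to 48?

10

A set avoiding the sum 48 can contain at most one of each pair {x, 48−x}, plus the 2 elements whose complement lies outside the range or equal to its own complement.
The integers 24, …, 32 (9 of them) are such a set: any two sum to at least 24+25 = 49 > 48.
By pigeonhole, any 10th integer completes one of the 7 pairs, so 10 choices force a sum of 48.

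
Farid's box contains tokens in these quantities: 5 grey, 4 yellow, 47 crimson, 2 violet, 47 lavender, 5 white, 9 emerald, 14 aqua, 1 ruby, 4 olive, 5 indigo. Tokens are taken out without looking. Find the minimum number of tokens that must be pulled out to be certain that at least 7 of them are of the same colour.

By the pigeonhole principle, the 11 colours are the holes; the tokens drawn are the pigeons.
To avoid 7 of any one colour, the worst case takes at most 6 of each colour, or every token of a colour that has fewer than 6.
That gives 5 + 4 + 6 + 2 + 6 + 5 + 6 + 6 + 1 + 4 + 5 = 50 tokens with no colour reaching 7.
The next token forces some colour to 7, so 50 + 1 = 51.

51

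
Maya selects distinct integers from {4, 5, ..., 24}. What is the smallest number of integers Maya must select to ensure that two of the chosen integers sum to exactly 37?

16

Two chosen integers sum to 37 exactly when both halves of some pair {x, 37−x} with 13 ≤ x ≤ 37−x ≤ 24 are chosen — 6 such pairs.
The remaining 9 elements (those with no distinct partner in range) can never complete a 37-sum, so the worst case takes all of them and one from each pair: 9 + 6 = 15.
By the pigeonhole principle, the 16th integer has to be the second member of some pair, so 15 + 1 = 16.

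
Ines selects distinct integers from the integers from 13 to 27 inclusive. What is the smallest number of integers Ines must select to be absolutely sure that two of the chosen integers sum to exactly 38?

10

A set avoiding the sum 38 can contain at most one of each pair {x, 38−x}, plus the 3 elements whose complement lies outside the range or equal to its own complement.
The integers 19, …, 27 (9 of them) are such a set: any two sum to at least 19+20 = 39 > 38.
By the pigeonhole principle, any 10th integer completes one of the 6 pairs, so 10 choices force a sum of 38.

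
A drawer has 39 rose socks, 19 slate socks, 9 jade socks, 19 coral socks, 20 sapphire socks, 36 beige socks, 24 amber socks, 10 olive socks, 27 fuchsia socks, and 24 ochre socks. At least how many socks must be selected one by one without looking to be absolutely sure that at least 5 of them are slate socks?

213

In the worst case for collecting slate socks, every non-slate sock comes out first.
There are 39 + 9 + 19 + 20 + 36 + 24 + 10 + 27 + 24 = 208 non-slate socks altogether.
After those, each further sock must be slate, so 208 + 5 = 213 draws guarantee 5 slate socks.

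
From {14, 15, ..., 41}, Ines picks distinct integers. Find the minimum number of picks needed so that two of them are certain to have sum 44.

21

Group the elements by complementary pair {x, 44−x}: {14,30}, {15,29}, {16,28}, …, giving 8 two-element pairs, the single value 22 (it cannot pair with itself since the integers are distinct), and 11 integers whose partner 44−x falls outside [14,41].
Treating each of those 20 groups as a pigeonhole, one can pick one integer per group — 20 integers — with no two summing to 44.
The 21st integer lands in an occupied pair, forcing a sum of 44.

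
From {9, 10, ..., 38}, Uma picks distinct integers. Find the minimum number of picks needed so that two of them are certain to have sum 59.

22

Two chosen integers sum to 59 exactly when both halves of some pair {x, 59−x} with 21 ≤ x ≤ 59−x ≤ 38 are chosen — 9 such pairs.
The remaining 12 elements (those with no distinct partner in range) can never complete a 59-sum, so the worst case takes all of them and one from each pair: 12 + 9 = 21.
By the pigeonhole principle, the 22nd integer has to be the second member of some pair, so 21 + 1 = 22.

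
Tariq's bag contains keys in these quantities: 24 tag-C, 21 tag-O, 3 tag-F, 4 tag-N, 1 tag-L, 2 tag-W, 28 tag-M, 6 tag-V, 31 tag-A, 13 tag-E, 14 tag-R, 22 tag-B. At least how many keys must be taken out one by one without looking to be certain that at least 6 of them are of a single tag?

51

An adversary could hand out at most 5 keys per tag (4 tags run out sooner): 5 + 5 + 3 + 4 + 1 + 2 + 5 + 5 + 5 + 5 + 5 + 5 = 50 keys and still no tag has 6.
By the pigeonhole principle, one more key lands in a tag already at 5, so 51 draws are enough and 50 are not.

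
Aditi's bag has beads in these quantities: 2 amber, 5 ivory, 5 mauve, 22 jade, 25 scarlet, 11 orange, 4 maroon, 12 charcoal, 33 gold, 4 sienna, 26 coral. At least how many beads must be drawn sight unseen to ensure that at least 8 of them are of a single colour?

63

Put each drawn bead into a box by colour. The largest draw with every box below 8 takes min(count, 7) from each colour; colours with fewer than 7 contribute all they have.
Σ min(cᵢ, 7) = 2 + 5 + 5 + 7 + 7 + 7 + 4 + 7 + 7 + 4 + 7 = 62.
Draw number 62 + 1 = 63 must push one box to 8.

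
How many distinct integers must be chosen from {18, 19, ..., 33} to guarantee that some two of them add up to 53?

A set avoiding the sum 53 can contain at most one of each pair {x, 53−x}, plus the 2 elements whose complement lies outside the range.
The integers 18, …, 26 (9 of them) are such a set: any two sum to at least 18+19 = 37 and at most 25+26 = 51 < 53.
By pigeonhole, any 10th integer completes one of the 7 pairs, so 10 choices force a sum of 53.

10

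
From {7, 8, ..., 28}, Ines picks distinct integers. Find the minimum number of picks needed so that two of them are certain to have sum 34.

Two chosen integers sum to 34 exactly when both halves of some pair {x, 34−x} with 7 ≤ x ≤ 34−x ≤ 27 are chosen — 10 such pairs.
The remaining 2 elements (those with no distinct partner in range) can never complete a 34-sum, so the worst case takes all of them and one from each pair: 2 + 10 = 12.
Pigeonhole: the 13th integer has to be the second member of some pair, so 12 + 1 = 13.

13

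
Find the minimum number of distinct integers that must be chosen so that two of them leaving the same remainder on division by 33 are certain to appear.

The 33 residue classes mod 33 are the pigeonholes.
With 33 integers one could put 1 in each residue class and have no class reach 2.
The 34th integer pushes some class to 2, so 33·1 + 1 = 34.

34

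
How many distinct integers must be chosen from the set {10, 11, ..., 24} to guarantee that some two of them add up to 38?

A set avoiding the sum 38 can contain at most one of each pair {x, 38−x}, plus the 5 elements whose complement lies outside the range or equal to its own complement.
The integers 10, …, 19 (10 of them) are such a set: any two sum to at least 10+11 = 21 and at most 18+19 = 37 < 38.
Any 11th integer completes one of the 5 pairs, so 11 choices force a sum of 38.

11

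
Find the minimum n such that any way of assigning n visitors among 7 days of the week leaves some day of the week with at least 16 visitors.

With 105 visitors one could put exactly 15 in each of the 7 days of the week, and no day of the week would reach 16.
Pigeonhole: one more visitor must land in a day of the week that already has 15, giving it 16.
So 7 × 15 + 1 = 106 visitors are required.

106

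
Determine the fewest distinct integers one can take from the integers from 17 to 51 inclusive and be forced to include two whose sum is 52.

Group the elements by complementary pair {x, 52−x}: {17,35}, {18,34}, {19,33}, …, giving 9 two-element pairs, the single value 26 (it cannot pair with itself since the integers are distinct), and 16 integers whose partner 52−x falls outside [17,51].
By the pigeonhole principle, treating each of those 26 groups as a pigeonhole, one can pick one integer per group — 26 integers — with no two summing to 52.
The 27th integer lands in an occupied pair, forcing a sum of 52.

27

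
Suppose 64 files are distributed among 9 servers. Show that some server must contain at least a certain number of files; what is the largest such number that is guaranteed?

8

Pigeonhole: the 9 servers are the holes and the 64 files are the pigeons.
If every server held at most 7 files, the total would be at most 9 × 7 = 63, which is less than 64.
So some server holds at least ⌈64/9⌉ = 8 files.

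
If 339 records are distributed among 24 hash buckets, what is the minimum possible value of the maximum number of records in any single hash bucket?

15

The 24 hash buckets are the holes and the 339 records are the pigeons.
If every hash bucket held at most 14 records, the total would be at most 24 × 14 = 336, which is less than 339.
So some hash bucket holds at least ⌈339/24⌉ = 15 records.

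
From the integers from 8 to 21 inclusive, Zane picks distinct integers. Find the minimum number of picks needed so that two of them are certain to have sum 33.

A set avoiding the sum 33 can contain at most one of each pair {x, 33−x}, plus the 4 elements whose complement lies outside the range.
The integers 8, …, 16 (9 of them) are such a set: any two sum to at least 8+9 = 17 and at most 15+16 = 31 < 33.
Any 10th integer completes one of the 5 pairs, so 10 choices force a sum of 33.

10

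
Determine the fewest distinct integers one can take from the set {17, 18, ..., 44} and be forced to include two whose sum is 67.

Two chosen integers sum to 67 exactly when both halves of some pair {x, 67−x} with 23 ≤ x ≤ 67−x ≤ 44 are chosen — 11 such pairs.
The remaining 6 elements (those with no distinct partner in range) can never complete a 67-sum, so the worst case takes all of them and one from each pair: 6 + 11 = 17.
Pigeonhole: the 18th integer has to be the second member of some pair, so 17 + 1 = 18.

18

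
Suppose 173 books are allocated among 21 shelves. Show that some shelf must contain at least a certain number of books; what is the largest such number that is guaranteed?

9

By pigeonhole, the 21 shelves are the holes and the 173 books are the pigeons.
If every shelf held at most 8 books, the total would be at most 21 × 8 = 168, which is less than 173.
So some shelf holds at least ⌈173/21⌉ = 9 books.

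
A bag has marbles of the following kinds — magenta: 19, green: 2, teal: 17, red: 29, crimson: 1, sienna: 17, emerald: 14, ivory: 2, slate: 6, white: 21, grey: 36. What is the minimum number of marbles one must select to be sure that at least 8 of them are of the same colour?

61

An adversary could hand out at most 7 marbles per colour (4 colours run out sooner): 7 + 2 + 7 + 7 + 1 + 7 + 7 + 2 + 6 + 7 + 7 = 60 marbles and still no colour has 8.
By the pigeonhole principle, one more marble lands in a colour already at 7, so 61 draws are enough and 60 are not.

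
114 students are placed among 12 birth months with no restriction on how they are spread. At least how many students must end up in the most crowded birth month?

10

The 12 birth months are the holes and the 114 students are the pigeons.
If every birth month held at most 9 students, the total would be at most 12 × 9 = 108, which is less than 114.
So some birth month holds at least ⌈114/12⌉ = 10 students.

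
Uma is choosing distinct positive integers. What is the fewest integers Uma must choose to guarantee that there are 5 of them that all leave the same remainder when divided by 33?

The 33 residue classes mod 33 are the pigeonholes.
With 132 integers one could put 4 in each residue class and have no class reach 5.
The 133rd integer pushes some class to 5, so 33·4 + 1 = 133.

133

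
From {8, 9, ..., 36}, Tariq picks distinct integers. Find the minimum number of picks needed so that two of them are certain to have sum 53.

20

A set avoiding the sum 53 can contain at most one of each pair {x, 53−x}, plus the 9 elements whose complement lies outside the range.
The integers 8, …, 26 (19 of them) are such a set: any two sum to at least 8+9 = 17 and at most 25+26 = 51 < 53.
Any 20th integer completes one of the 10 pairs, so 20 choices force a sum of 53.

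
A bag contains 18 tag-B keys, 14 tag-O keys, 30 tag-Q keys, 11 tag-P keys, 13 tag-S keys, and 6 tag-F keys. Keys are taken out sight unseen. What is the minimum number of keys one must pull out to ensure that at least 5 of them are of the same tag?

25

By the pigeonhole principle, the 6 tags are the holes; the keys drawn are the pigeons.
To avoid 5 of any one tag, the worst case takes at most 4 of each tag.
That gives 4 + 4 + 4 + 4 + 4 + 4 = 24 keys with no tag reaching 5.
The next key forces some tag to 5, so 24 + 1 = 25.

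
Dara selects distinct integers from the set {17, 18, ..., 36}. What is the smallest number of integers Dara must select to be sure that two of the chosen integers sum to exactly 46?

Two chosen integers sum to 46 exactly when both halves of some pair {x, 46−x} with 17 ≤ x ≤ 46−x ≤ 29 are chosen — 6 such pairs.
The remaining 8 elements (those with no distinct partner in range) can never complete a 46-sum, so the worst case takes all of them and one from each pair: 8 + 6 = 14.
The 15th integer has to be the second member of some pair, so 14 + 1 = 15.

15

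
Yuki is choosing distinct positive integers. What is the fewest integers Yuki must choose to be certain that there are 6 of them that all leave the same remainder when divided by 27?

136

The 27 residue classes mod 27 are the pigeonholes.
With 135 integers one could put 5 in each residue class and have no class reach 6.
The 136th integer pushes some class to 6, so 27·5 + 1 = 136.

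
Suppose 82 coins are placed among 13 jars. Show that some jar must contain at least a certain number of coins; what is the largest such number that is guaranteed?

7

By the pigeonhole principle, the 13 jars are the holes and the 82 coins are the pigeons.
If every jar held at most 6 coins, the total would be at most 13 × 6 = 78, which is less than 82.
So some jar holds at least ⌈82/13⌉ = 7 coins.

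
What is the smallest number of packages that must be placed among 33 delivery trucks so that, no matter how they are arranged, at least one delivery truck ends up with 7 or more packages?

With 198 packages one could put exactly 6 in each of the 33 delivery trucks, and no delivery truck would reach 7.
By the pigeonhole principle, one more package must land in a delivery truck that already has 6, giving it 7.
So 33 × 6 + 1 = 199 packages are required.

199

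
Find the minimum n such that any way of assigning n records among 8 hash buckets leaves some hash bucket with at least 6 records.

41

With 40 records one could put exactly 5 in each of the 8 hash buckets, and no hash bucket would reach 6.
One more record must land in a hash bucket that already has 5, giving it 6.
So 8 × 5 + 1 = 41 records are required.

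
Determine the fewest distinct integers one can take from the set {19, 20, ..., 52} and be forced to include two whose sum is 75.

Two chosen integers sum to 75 exactly when both halves of some pair {x, 75−x} with 23 ≤ x ≤ 75−x ≤ 52 are chosen — 15 such pairs.
The remaining 4 elements (those with no distinct partner in range) can never complete a 75-sum, so the worst case takes all of them and one from each pair: 4 + 15 = 19.
By pigeonhole, the 20th integer has to be the second member of some pair, so 19 + 1 = 20.

20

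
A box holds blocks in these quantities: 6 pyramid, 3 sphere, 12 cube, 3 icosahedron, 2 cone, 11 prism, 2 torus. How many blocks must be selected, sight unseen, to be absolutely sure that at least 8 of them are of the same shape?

31

By the pigeonhole principle, put each drawn block into a box by shape. The largest draw with every box below 8 takes min(count, 7) from each shape; shapes with fewer than 7 contribute all they have.
Σ min(cᵢ, 7) = 6 + 3 + 7 + 3 + 2 + 7 + 2 = 30.
Draw number 30 + 1 = 31 must push one box to 8.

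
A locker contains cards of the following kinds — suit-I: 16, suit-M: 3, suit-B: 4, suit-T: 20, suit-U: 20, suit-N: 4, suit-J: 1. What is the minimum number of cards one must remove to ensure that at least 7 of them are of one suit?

By the pigeonhole principle, the 7 suits are the holes; the cards drawn are the pigeons.
To avoid 7 of any one suit, the worst case takes at most 6 of each suit, or every card of a suit that has fewer than 6.
That gives 6 + 3 + 4 + 6 + 6 + 4 + 1 = 30 cards with no suit reaching 7.
The next card forces some suit to 7, so 30 + 1 = 31.

31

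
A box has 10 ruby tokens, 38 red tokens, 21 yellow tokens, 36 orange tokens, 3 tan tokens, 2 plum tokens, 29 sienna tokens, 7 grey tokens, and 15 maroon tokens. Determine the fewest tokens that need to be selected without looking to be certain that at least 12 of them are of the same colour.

78

An adversary could hand out at most 11 tokens per colour (4 colours run out sooner): 10 + 11 + 11 + 11 + 3 + 2 + 11 + 7 + 11 = 77 tokens and still no colour has 12.
By the pigeonhole principle, one more token lands in a colour already at 11, so 78 draws are enough and 77 are not.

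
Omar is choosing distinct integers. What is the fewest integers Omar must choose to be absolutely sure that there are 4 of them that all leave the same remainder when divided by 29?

88

Pigeonhole: the 29 residue classes mod 29 are the pigeonholes.
With 87 integers one could put 3 in each residue class and have no class reach 4.
The 88th integer pushes some class to 4, so 29·3 + 1 = 88.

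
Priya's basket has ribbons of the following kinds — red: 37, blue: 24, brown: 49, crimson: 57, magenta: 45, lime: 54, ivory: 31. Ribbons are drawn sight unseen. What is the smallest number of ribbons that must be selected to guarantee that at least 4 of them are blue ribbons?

In the worst case for collecting blue ribbons, every non-blue ribbon comes out first.
There are 37 + 49 + 57 + 45 + 54 + 31 = 273 non-blue ribbons altogether.
After those, each further ribbon must be blue, so 273 + 4 = 277 draws guarantee 4 blue ribbons.

277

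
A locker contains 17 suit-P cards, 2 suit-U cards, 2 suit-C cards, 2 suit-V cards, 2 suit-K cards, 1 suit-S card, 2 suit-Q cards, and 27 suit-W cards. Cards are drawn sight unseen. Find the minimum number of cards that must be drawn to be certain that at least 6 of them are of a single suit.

22

By pigeonhole, put each drawn card into a box by suit. The largest draw with every box below 6 takes min(count, 5) from each suit; suits with fewer than 5 contribute all they have.
Σ min(cᵢ, 5) = 5 + 2 + 2 + 2 + 2 + 1 + 2 + 5 = 21.
Draw number 21 + 1 = 22 must push one box to 6.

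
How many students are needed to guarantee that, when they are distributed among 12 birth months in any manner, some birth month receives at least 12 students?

With 132 students one could put exactly 11 in each of the 12 birth months, and no birth month would reach 12.
Pigeonhole: one more student must land in a birth month that already has 11, giving it 12.
So 12 × 11 + 1 = 133 students are required.

133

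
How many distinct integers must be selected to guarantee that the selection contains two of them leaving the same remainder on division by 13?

14

By pigeonhole, the 13 residue classes mod 13 are the pigeonholes.
With 13 integers one could put 1 in each residue class and have no class reach 2.
The 14th integer pushes some class to 2, so 13·1 + 1 = 14.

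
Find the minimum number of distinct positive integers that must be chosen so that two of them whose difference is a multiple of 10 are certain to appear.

11

Integers whose pairwise differences are multiples of 10 are exactly those sharing a remainder mod 10. The 10 residue classes mod 10 are the pigeonholes.
With 10 integers one could put 1 in each residue class and have no class reach 2.
The 11th integer pushes some class to 2, so 10·1 + 1 = 11.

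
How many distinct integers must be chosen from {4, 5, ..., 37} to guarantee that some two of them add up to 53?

24

A set avoiding the sum 53 can contain at most one of each pair {x, 53−x}, plus the 12 elements whose complement lies outside the range.
The integers 4, …, 26 (23 of them) are such a set: any two sum to at least 4+5 = 9 and at most 25+26 = 51 < 53.
By the pigeonhole principle, any 24th integer completes one of the 11 pairs, so 24 choices force a sum of 53.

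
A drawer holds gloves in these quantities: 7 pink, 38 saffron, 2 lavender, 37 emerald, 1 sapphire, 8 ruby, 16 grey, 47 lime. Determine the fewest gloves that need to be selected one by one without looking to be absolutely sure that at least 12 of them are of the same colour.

By the pigeonhole principle, put each drawn glove into a box by colour. The largest draw with every box below 12 takes min(count, 11) from each colour; colours with fewer than 11 contribute all they have.
Σ min(cᵢ, 11) = 7 + 11 + 2 + 11 + 1 + 8 + 11 + 11 = 62.
Draw number 62 + 1 = 63 must push one box to 12.

63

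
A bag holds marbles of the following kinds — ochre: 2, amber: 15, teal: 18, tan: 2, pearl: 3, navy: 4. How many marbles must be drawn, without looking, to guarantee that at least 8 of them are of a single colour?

26

The 6 colours are the holes; the marbles drawn are the pigeons.
To avoid 8 of any one colour, the worst case takes at most 7 of each colour, or every marble of a colour that has fewer than 7.
That gives 2 + 7 + 7 + 2 + 3 + 4 = 25 marbles with no colour reaching 8.
The next marble forces some colour to 8, so 25 + 1 = 26.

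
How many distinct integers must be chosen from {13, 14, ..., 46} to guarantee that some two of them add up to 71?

A set avoiding the sum 71 can contain at most one of each pair {x, 71−x}, plus the 12 elements whose complement lies outside the range.
The integers 13, …, 35 (23 of them) are such a set: any two sum to at least 13+14 = 27 and at most 34+35 = 69 < 71.
Any 24th integer completes one of the 11 pairs, so 24 choices force a sum of 71.

24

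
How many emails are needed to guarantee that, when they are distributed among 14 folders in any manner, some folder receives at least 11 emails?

141

With 140 emails one could put exactly 10 in each of the 14 folders, and no folder would reach 11.
One more email must land in a folder that already has 10, giving it 11.
So 14 × 10 + 1 = 141 emails are required.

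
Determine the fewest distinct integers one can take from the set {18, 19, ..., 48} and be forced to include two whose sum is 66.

17

Group the elements by complementary pair {x, 66−x}: {18,48}, {19,47}, {20,46}, …, giving 15 two-element pairs and the single value 33 (it cannot pair with itself since the integers are distinct).
By the pigeonhole principle, treating each of those 16 groups as a pigeonhole, one can pick one integer per group — 16 integers — with no two summing to 66.
The 17th integer lands in an occupied pair, forcing a sum of 66.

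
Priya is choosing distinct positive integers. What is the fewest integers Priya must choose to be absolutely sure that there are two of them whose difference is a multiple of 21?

Integers whose pairwise differences are multiples of 21 are exactly those sharing a remainder mod 21. By the pigeonhole principle, the 21 residue classes mod 21 are the pigeonholes.
With 21 integers one could put 1 in each residue class and have no class reach 2.
The 22nd integer pushes some class to 2, so 21·1 + 1 = 22.

22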